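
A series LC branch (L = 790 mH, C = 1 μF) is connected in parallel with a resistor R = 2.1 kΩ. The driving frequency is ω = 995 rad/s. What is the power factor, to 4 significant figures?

0.1037

X_L = ωL = 786.1 Ω
X_C = 1/(ωC) = 1005 Ω
Branch 1: Z₁ = R = 2100 Ω
Branch 2 (series LC): Z₂ = j(X_L − X_C) = −j219.0 Ω
Parallel: Z = Z₁Z₂/(Z₁+Z₂), |Z| = 217.8 Ω, ∠Z = -84.05°
cos φ = cos(-84.05°) = 0.1037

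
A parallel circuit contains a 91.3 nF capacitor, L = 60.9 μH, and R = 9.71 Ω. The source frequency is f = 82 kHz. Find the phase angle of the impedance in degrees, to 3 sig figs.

-8.38°

ω = 2πf = 515200 rad/s
X_L = ωL = 31.4 Ω
X_C = 1/(ωC) = 21.3 Ω
Parallel: admittances add. Y = 1/R + 1/(jωL) + jωC
Y = (0.103 + j0.0152) S
|Y| = 0.104 S → |Z| = 1/|Y| = 9.61 Ω, ∠Z = −∠Y = -8.38°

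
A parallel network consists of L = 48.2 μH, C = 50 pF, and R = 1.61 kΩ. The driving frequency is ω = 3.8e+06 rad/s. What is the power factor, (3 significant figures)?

X_L = ωL = 183 Ω
X_C = 1/(ωC) = 5260 Ω
Parallel: admittances add. Y = 1/R + 1/(jωL) + jωC
Y = (0.000621 − j0.00527) S
|Y| = 0.00531 S → |Z| = 1/|Y| = 188 Ω, ∠Z = −∠Y = 83.3°
cos φ = cos(83.3°) = 0.117

0.117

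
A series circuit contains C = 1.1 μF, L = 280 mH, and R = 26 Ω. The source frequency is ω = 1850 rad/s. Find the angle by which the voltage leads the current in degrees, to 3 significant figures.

45.7°

X_L = ωL = 518 Ω
X_C = 1/(ωC) = 491 Ω
Net reactance X = X_L − X_C = 26.6 Ω
Z = 26.0 + j26.6 Ω
|Z| = √(26.0² + 26.6²) = 37.2 Ω
∠Z = arctan(26.6/26.0) = 45.7°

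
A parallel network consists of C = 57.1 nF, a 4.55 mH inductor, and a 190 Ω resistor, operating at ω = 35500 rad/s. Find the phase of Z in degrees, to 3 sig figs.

X_L = ωL = 162 Ω
X_C = 1/(ωC) = 493 Ω
Parallel: admittances add. Y = 1/R + 1/(jωL) + jωC
Y = (0.00526 − j0.00416) S
|Y| = 0.00671 S → |Z| = 1/|Y| = 149 Ω, ∠Z = −∠Y = 38.3°

38.3°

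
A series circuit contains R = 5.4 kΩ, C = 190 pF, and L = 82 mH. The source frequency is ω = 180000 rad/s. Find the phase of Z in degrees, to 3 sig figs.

-69.5°

X_L = ωL = 14800 Ω
X_C = 1/(ωC) = 29200 Ω
Net reactance X = X_L − X_C = -14500 Ω
Z = 5400 − j14500 Ω
|Z| = √(5400² + 14500²) = 15500 Ω
∠Z = arctan(-14500/5400) = -69.5°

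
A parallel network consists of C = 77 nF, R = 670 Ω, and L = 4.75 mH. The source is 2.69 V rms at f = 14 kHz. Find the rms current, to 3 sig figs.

12.4 mA

ω = 2πf = 87960 rad/s
X_L = ωL = 418 Ω
X_C = 1/(ωC) = 148 Ω
Parallel: admittances add. Y = 1/R + 1/(jωL) + jωC
Y = (0.00149 + j0.00438) S
|Y| = 0.00463 S → |Z| = 1/|Y| = 216 Ω, ∠Z = −∠Y = -71.2°
I = V/|Z| = 2.69/216 = 12.4 mA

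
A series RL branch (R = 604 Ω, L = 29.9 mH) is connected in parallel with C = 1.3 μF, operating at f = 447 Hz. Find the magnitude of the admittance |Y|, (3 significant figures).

3.79 mS

ω = 2πf = 2809 rad/s
X_L = ωL = 84.0 Ω
X_C = 1/(ωC) = 274 Ω
Branch 1 (R+jX_L): Z₁ = 604 + j84.0 Ω, |Z₁| = 610 Ω
Branch 2 (−jX_C): Z₂ = −j274 Ω
Parallel: Z = Z₁Z₂/(Z₁+Z₂), |Z| = 264 Ω, ∠Z = -64.6°
|Y| = 1/|Z| = 3.79 mS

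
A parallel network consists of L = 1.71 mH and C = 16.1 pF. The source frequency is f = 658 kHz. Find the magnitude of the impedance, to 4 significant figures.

13350 Ω

ω = 2πf = 4.134e+06 rad/s
X_L = ωL = 7070 Ω
X_C = 1/(ωC) = 15020 Ω
Parallel: admittances add. Y = 1/(jωL) + jωC
Y = (0 − j7.489e-05) S
|Y| = 7.489e-05 S → |Z| = 1/|Y| = 13350 Ω, ∠Z = −∠Y = 90.00°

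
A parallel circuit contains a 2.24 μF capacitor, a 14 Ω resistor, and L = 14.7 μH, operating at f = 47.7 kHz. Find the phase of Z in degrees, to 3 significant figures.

ω = 2πf = 299700 rad/s
X_L = ωL = 4.41 Ω
X_C = 1/(ωC) = 1.49 Ω
Parallel: admittances add. Y = 1/R + 1/(jωL) + jωC
Y = (0.0714 + j0.444) S
|Y| = 0.450 S → |Z| = 1/|Y| = 2.22 Ω, ∠Z = −∠Y = -80.9°

-80.9°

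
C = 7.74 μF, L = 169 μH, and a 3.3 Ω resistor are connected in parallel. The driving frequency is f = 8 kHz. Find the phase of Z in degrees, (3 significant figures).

-41.8°

ω = 2πf = 50270 rad/s
X_L = ωL = 8.49 Ω
X_C = 1/(ωC) = 2.57 Ω
Parallel: admittances add. Y = 1/R + 1/(jωL) + jωC
Y = (0.303 + j0.271) S
|Y| = 0.407 S → |Z| = 1/|Y| = 2.46 Ω, ∠Z = −∠Y = -41.8°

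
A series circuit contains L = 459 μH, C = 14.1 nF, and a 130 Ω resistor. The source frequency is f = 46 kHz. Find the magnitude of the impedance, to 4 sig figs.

ω = 2πf = 289000 rad/s
X_L = ωL = 132.7 Ω
X_C = 1/(ωC) = 245.4 Ω
Net reactance X = X_L − X_C = -112.7 Ω
Z = 130.0 − j112.7 Ω
|Z| = √(130.0² + 112.7²) = 172.1 Ω

172.1 Ω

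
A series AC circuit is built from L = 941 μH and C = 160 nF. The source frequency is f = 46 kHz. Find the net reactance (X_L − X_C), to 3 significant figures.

ω = 2πf = 289000 rad/s
X_L = ωL = 272 Ω
X_C = 1/(ωC) = 21.6 Ω
X = 272 − 21.6 = 250 Ω

250 Ω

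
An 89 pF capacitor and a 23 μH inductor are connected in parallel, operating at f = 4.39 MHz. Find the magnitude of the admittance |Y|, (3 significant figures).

879 μS

ω = 2πf = 2.758e+07 rad/s
X_L = ωL = 634 Ω
X_C = 1/(ωC) = 407 Ω
Parallel: admittances add. Y = 1/(jωL) + jωC
Y = (0 + j0.000879) S
|Y| = 0.000879 S → |Z| = 1/|Y| = 1140 Ω, ∠Z = −∠Y = -90.0°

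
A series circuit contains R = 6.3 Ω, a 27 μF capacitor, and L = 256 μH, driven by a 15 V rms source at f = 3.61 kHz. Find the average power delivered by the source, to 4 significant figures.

ω = 2πf = 22680 rad/s
X_L = ωL = 5.807 Ω
X_C = 1/(ωC) = 1.633 Ω
Net reactance X = X_L − X_C = 4.174 Ω
Z = 6.300 + j4.174 Ω
|Z| = √(6.300² + 4.174²) = 7.557 Ω
∠Z = arctan(4.174/6.300) = 33.52°
I = V/|Z| = 1.985 A
P = VI cos φ = 15 × 1.985 × cos(33.52°) = 24.82 W

24.82 W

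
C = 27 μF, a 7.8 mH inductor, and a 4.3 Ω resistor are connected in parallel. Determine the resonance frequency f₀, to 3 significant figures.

347 Hz

ω₀ = 1/√(LC) = 1/√(0.0078 × 2.7e-05) = 2179 rad/s
f₀ = ω₀/(2π) = 347 Hz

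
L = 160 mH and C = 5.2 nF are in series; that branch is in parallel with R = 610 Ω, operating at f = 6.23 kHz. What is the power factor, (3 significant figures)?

0.911

ω = 2πf = 39140 rad/s
X_L = ωL = 6260 Ω
X_C = 1/(ωC) = 4910 Ω
Branch 1: Z₁ = R = 610 Ω
Branch 2 (series LC): Z₂ = j(X_L − X_C) = j1350 Ω
Parallel: Z = Z₁Z₂/(Z₁+Z₂), |Z| = 556 Ω, ∠Z = 24.3°
cos φ = cos(24.3°) = 0.911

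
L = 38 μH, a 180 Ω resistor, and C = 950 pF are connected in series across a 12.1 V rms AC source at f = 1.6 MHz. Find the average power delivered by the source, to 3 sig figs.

ω = 2πf = 1.005e+07 rad/s
X_L = ωL = 382 Ω
X_C = 1/(ωC) = 105 Ω
Net reactance X = X_L − X_C = 277 Ω
Z = 180 + j277 Ω
|Z| = √(180² + 277²) = 331 Ω
∠Z = arctan(277/180) = 57.0°
I = V/|Z| = 36.6 mA
P = VI cos φ = 12.1 × 0.0366 × cos(57.0°) = 241 mW

241 mW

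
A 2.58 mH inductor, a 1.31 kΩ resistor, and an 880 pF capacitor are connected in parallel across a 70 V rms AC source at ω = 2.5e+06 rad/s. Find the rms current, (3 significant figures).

X_L = ωL = 6450 Ω
X_C = 1/(ωC) = 455 Ω
Parallel: admittances add. Y = 1/R + 1/(jωL) + jωC
Y = (0.000763 + j0.00204) S
|Y| = 0.00218 S → |Z| = 1/|Y| = 458 Ω, ∠Z = −∠Y = -69.5°
I = V/|Z| = 70/458 = 153 mA

153 mA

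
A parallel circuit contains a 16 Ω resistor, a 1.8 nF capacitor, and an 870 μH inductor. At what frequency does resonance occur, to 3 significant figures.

ω₀ = 1/√(LC) = 1/√(0.00087 × 1.8e-09) = 799100 rad/s
f₀ = ω₀/(2π) = 127 kHz

127 kHz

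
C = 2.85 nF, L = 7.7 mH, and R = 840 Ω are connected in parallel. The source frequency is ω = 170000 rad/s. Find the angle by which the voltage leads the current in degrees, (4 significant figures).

X_L = ωL = 1309 Ω
X_C = 1/(ωC) = 2064 Ω
Parallel: admittances add. Y = 1/R + 1/(jωL) + jωC
Y = (0.001190 − j0.0002794) S
|Y| = 0.001223 S → |Z| = 1/|Y| = 817.8 Ω, ∠Z = −∠Y = 13.21°

13.21°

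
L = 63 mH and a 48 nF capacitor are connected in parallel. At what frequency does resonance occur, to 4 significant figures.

2.894 kHz

ω₀ = 1/√(LC) = 1/√(0.063 × 4.8e-08) = 18180 rad/s
f₀ = ω₀/(2π) = 2.894 kHz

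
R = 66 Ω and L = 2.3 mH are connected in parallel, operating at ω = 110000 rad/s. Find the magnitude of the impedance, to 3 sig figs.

63.9 Ω

X_L = ωL = 253 Ω
Parallel: admittances add. Y = 1/R + 1/(jωL)
Y = (0.0152 − j0.00395) S
|Y| = 0.0157 S → |Z| = 1/|Y| = 63.9 Ω, ∠Z = −∠Y = 14.6°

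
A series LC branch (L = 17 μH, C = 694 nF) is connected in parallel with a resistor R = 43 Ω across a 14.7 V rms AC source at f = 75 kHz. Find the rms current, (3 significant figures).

2.99 A

ω = 2πf = 471200 rad/s
X_L = ωL = 8.01 Ω
X_C = 1/(ωC) = 3.06 Ω
Branch 1: Z₁ = R = 43.0 Ω
Branch 2 (series LC): Z₂ = j(X_L − X_C) = j4.95 Ω
Parallel: Z = Z₁Z₂/(Z₁+Z₂), |Z| = 4.92 Ω, ∠Z = 83.4°
I = V/|Z| = 14.7/4.92 = 2.99 A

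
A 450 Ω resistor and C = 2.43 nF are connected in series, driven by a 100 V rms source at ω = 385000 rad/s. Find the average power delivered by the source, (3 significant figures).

X_C = 1/(ωC) = 1070 Ω
Z = 450 − j1070 Ω
|Z| = √(450² + 1070²) = 1160 Ω
∠Z = arctan(-1070/450) = -67.2°
I = V/|Z| = 86.2 mA
P = VI cos φ = 100 × 0.0862 × cos(-67.2°) = 3.35 W

3.35 W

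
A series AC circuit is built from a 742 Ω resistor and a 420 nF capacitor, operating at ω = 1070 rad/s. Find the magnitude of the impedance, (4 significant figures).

2346 Ω

X_C = 1/(ωC) = 2225 Ω
Z = 742.0 − j2225 Ω
|Z| = √(742.0² + 2225²) = 2346 Ω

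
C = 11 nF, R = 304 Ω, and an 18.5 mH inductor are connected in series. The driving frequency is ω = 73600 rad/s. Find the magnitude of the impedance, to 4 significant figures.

329.2 Ω

X_L = ωL = 1362 Ω
X_C = 1/(ωC) = 1235 Ω
Net reactance X = X_L − X_C = 126.4 Ω
Z = 304.0 + j126.4 Ω
|Z| = √(304.0² + 126.4²) = 329.2 Ω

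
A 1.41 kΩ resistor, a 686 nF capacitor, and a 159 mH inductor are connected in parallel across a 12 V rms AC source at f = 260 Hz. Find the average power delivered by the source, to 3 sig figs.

ω = 2πf = 1634 rad/s
X_L = ωL = 260 Ω
X_C = 1/(ωC) = 892 Ω
Parallel: admittances add. Y = 1/R + 1/(jωL) + jωC
Y = (0.000709 − j0.00273) S
|Y| = 0.00282 S → |Z| = 1/|Y| = 355 Ω, ∠Z = −∠Y = 75.4°
I = V/|Z| = 33.8 mA
P = VI cos φ = 12 × 0.0338 × cos(75.4°) = 102 mW

102 mW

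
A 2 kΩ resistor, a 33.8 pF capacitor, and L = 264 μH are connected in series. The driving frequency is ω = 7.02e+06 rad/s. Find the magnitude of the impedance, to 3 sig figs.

3090 Ω

X_L = ωL = 1850 Ω
X_C = 1/(ωC) = 4210 Ω
Net reactance X = X_L − X_C = -2360 Ω
Z = 2000 − j2360 Ω
|Z| = √(2000² + 2360²) = 3090 Ω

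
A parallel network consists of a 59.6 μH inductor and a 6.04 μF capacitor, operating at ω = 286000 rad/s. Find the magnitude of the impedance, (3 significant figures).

0.599 Ω

X_L = ωL = 17.0 Ω
X_C = 1/(ωC) = 0.579 Ω
Parallel: admittances add. Y = 1/(jωL) + jωC
Y = (0 + j1.67) S
|Y| = 1.67 S → |Z| = 1/|Y| = 0.599 Ω, ∠Z = −∠Y = -90.0°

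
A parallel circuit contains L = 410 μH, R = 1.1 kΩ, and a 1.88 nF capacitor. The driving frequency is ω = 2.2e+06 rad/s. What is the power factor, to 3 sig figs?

X_L = ωL = 902 Ω
X_C = 1/(ωC) = 242 Ω
Parallel: admittances add. Y = 1/R + 1/(jωL) + jωC
Y = (0.000909 + j0.00303) S
|Y| = 0.00316 S → |Z| = 1/|Y| = 316 Ω, ∠Z = −∠Y = -73.3°
cos φ = cos(-73.3°) = 0.288

0.288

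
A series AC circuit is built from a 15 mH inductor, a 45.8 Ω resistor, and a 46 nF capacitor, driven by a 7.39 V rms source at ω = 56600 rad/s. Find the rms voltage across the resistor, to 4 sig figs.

0.7245 V

X_L = ωL = 849.0 Ω
X_C = 1/(ωC) = 384.1 Ω
Net reactance X = X_L − X_C = 464.9 Ω
Z = 45.80 + j464.9 Ω
|Z| = √(45.80² + 464.9²) = 467.2 Ω
I = V/|Z| = 15.82 mA
V_R = I·|Z_R| = 0.01582 × 45.80 = 0.7245 V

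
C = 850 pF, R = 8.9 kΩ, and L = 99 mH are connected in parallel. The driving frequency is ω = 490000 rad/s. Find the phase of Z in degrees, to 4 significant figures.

X_L = ωL = 48510 Ω
X_C = 1/(ωC) = 2401 Ω
Parallel: admittances add. Y = 1/R + 1/(jωL) + jωC
Y = (0.0001124 + j0.0003959) S
|Y| = 0.0004115 S → |Z| = 1/|Y| = 2430 Ω, ∠Z = −∠Y = -74.16°

-74.16°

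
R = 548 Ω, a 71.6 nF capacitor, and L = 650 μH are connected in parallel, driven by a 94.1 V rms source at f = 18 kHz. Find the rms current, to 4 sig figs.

545.8 mA

ω = 2πf = 113100 rad/s
X_L = ωL = 73.51 Ω
X_C = 1/(ωC) = 123.5 Ω
Parallel: admittances add. Y = 1/R + 1/(jωL) + jωC
Y = (0.001825 − j0.005505) S
|Y| = 0.005800 S → |Z| = 1/|Y| = 172.4 Ω, ∠Z = −∠Y = 71.66°
I = V/|Z| = 94.1/172.4 = 545.8 mA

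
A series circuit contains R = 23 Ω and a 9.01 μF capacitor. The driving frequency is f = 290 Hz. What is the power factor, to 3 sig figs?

ω = 2πf = 1822 rad/s
X_C = 1/(ωC) = 60.9 Ω
Z = 23.0 − j60.9 Ω
|Z| = √(23.0² + 60.9²) = 65.1 Ω
∠Z = arctan(-60.9/23.0) = -69.3°
cos φ = cos(-69.3°) = 0.353

0.353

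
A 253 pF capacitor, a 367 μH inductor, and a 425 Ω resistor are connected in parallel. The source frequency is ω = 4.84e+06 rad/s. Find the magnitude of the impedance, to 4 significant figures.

409.1 Ω

X_L = ωL = 1776 Ω
X_C = 1/(ωC) = 816.6 Ω
Parallel: admittances add. Y = 1/R + 1/(jωL) + jωC
Y = (0.002353 + j0.0006615) S
|Y| = 0.002444 S → |Z| = 1/|Y| = 409.1 Ω, ∠Z = −∠Y = -15.70°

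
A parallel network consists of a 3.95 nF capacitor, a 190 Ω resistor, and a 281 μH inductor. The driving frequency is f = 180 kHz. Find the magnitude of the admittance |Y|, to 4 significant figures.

5.426 mS

ω = 2πf = 1.131e+06 rad/s
X_L = ωL = 317.8 Ω
X_C = 1/(ωC) = 223.8 Ω
Parallel: admittances add. Y = 1/R + 1/(jωL) + jωC
Y = (0.005263 + j0.001321) S
|Y| = 0.005426 S → |Z| = 1/|Y| = 184.3 Ω, ∠Z = −∠Y = -14.09°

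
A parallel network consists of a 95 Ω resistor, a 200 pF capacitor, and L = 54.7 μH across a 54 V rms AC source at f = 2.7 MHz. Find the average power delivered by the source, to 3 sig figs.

ω = 2πf = 1.696e+07 rad/s
X_L = ωL = 928 Ω
X_C = 1/(ωC) = 295 Ω
Parallel: admittances add. Y = 1/R + 1/(jωL) + jωC
Y = (0.0105 + j0.00232) S
|Y| = 0.0108 S → |Z| = 1/|Y| = 92.8 Ω, ∠Z = −∠Y = -12.4°
I = V/|Z| = 582 mA
P = VI cos φ = 54 × 0.582 × cos(-12.4°) = 30.7 W

30.7 W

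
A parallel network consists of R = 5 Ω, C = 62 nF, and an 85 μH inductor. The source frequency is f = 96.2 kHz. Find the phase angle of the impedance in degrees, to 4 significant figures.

ω = 2πf = 604400 rad/s
X_L = ωL = 51.38 Ω
X_C = 1/(ωC) = 26.68 Ω
Parallel: admittances add. Y = 1/R + 1/(jωL) + jωC
Y = (0.2000 + j0.01801) S
|Y| = 0.2008 S → |Z| = 1/|Y| = 4.980 Ω, ∠Z = −∠Y = -5.146°

-5.146°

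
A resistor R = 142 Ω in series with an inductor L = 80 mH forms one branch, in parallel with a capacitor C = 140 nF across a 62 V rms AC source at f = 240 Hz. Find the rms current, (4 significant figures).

324.4 mA

ω = 2πf = 1508 rad/s
X_L = ωL = 120.6 Ω
X_C = 1/(ωC) = 4737 Ω
Branch 1 (R+jX_L): Z₁ = 142.0 + j120.6 Ω, |Z₁| = 186.3 Ω
Branch 2 (−jX_C): Z₂ = −j4737 Ω
Parallel: Z = Z₁Z₂/(Z₁+Z₂), |Z| = 191.1 Ω, ∠Z = 38.59°
I = V/|Z| = 62/191.1 = 324.4 mA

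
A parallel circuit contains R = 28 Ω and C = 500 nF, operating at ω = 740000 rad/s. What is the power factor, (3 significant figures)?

X_C = 1/(ωC) = 2.70 Ω
Parallel: admittances add. Y = 1/R + jωC
Y = (0.0357 + j0.370) S
|Y| = 0.372 S → |Z| = 1/|Y| = 2.69 Ω, ∠Z = −∠Y = -84.5°
cos φ = cos(-84.5°) = 0.0961

0.0961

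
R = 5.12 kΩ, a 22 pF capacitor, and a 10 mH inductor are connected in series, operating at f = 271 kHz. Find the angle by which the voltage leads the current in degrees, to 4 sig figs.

ω = 2πf = 1.703e+06 rad/s
X_L = ωL = 17030 Ω
X_C = 1/(ωC) = 26690 Ω
Net reactance X = X_L − X_C = -9667 Ω
Z = 5120 − j9667 Ω
|Z| = √(5120² + 9667²) = 10940 Ω
∠Z = arctan(-9667/5120) = -62.09°

-62.09°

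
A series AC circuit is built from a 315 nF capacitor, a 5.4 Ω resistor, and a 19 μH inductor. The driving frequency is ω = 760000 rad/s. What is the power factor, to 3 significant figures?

0.466

X_L = ωL = 14.4 Ω
X_C = 1/(ωC) = 4.18 Ω
Net reactance X = X_L − X_C = 10.3 Ω
Z = 5.40 + j10.3 Ω
|Z| = √(5.40² + 10.3²) = 11.6 Ω
∠Z = arctan(10.3/5.40) = 62.2°
cos φ = cos(62.2°) = 0.466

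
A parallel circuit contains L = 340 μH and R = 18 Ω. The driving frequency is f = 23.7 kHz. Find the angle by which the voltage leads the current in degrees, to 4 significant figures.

19.57°

ω = 2πf = 148900 rad/s
X_L = ωL = 50.63 Ω
Parallel: admittances add. Y = 1/R + 1/(jωL)
Y = (0.05556 − j0.01975) S
|Y| = 0.05896 S → |Z| = 1/|Y| = 16.96 Ω, ∠Z = −∠Y = 19.57°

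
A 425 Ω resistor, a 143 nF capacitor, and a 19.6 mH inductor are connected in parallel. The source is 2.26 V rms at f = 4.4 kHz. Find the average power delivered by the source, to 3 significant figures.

ω = 2πf = 27650 rad/s
X_L = ωL = 542 Ω
X_C = 1/(ωC) = 253 Ω
Parallel: admittances add. Y = 1/R + 1/(jωL) + jωC
Y = (0.00235 + j0.00211) S
|Y| = 0.00316 S → |Z| = 1/|Y| = 317 Ω, ∠Z = −∠Y = -41.9°
I = V/|Z| = 7.14 mA
P = VI cos φ = 2.26 × 0.00714 × cos(-41.9°) = 12.0 mW

12.0 mW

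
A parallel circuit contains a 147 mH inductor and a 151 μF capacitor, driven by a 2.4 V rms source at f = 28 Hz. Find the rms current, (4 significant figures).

29.04 mA

ω = 2πf = 175.9 rad/s
X_L = ωL = 25.86 Ω
X_C = 1/(ωC) = 37.64 Ω
Parallel: admittances add. Y = 1/(jωL) + jωC
Y = (0 − j0.01210) S
|Y| = 0.01210 S → |Z| = 1/|Y| = 82.63 Ω, ∠Z = −∠Y = 90.00°
I = V/|Z| = 2.4/82.63 = 29.04 mA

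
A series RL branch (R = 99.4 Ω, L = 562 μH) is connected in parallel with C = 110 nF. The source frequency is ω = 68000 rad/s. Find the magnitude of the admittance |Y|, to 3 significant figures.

X_L = ωL = 38.2 Ω
X_C = 1/(ωC) = 134 Ω
Branch 1 (R+jX_L): Z₁ = 99.4 + j38.2 Ω, |Z₁| = 106 Ω
Branch 2 (−jX_C): Z₂ = −j134 Ω
Parallel: Z = Z₁Z₂/(Z₁+Z₂), |Z| = 103 Ω, ∠Z = -25.1°
|Y| = 1/|Z| = 9.68 mS

9.68 mS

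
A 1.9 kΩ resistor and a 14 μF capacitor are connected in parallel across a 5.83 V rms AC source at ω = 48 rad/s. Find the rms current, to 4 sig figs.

4.976 mA

X_C = 1/(ωC) = 1488 Ω
Parallel: admittances add. Y = 1/R + jωC
Y = (0.0005263 + j0.0006720) S
|Y| = 0.0008536 S → |Z| = 1/|Y| = 1172 Ω, ∠Z = −∠Y = -51.93°
I = V/|Z| = 5.83/1172 = 4.976 mA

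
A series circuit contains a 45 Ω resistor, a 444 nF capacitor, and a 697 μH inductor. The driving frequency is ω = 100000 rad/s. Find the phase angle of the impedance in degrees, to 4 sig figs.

46.35°

X_L = ωL = 69.70 Ω
X_C = 1/(ωC) = 22.52 Ω
Net reactance X = X_L − X_C = 47.18 Ω
Z = 45.00 + j47.18 Ω
|Z| = √(45.00² + 47.18²) = 65.20 Ω
∠Z = arctan(47.18/45.00) = 46.35°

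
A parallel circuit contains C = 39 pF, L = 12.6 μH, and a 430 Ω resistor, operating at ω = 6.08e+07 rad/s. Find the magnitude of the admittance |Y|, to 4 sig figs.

X_L = ωL = 766.1 Ω
X_C = 1/(ωC) = 421.7 Ω
Parallel: admittances add. Y = 1/R + 1/(jωL) + jωC
Y = (0.002326 + j0.001066) S
|Y| = 0.002558 S → |Z| = 1/|Y| = 390.9 Ω, ∠Z = −∠Y = -24.62°

2.558 mS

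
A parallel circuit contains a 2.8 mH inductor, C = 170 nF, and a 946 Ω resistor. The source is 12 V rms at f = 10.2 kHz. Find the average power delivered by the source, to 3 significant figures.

152 mW

ω = 2πf = 64090 rad/s
X_L = ωL = 179 Ω
X_C = 1/(ωC) = 91.8 Ω
Parallel: admittances add. Y = 1/R + 1/(jωL) + jωC
Y = (0.00106 + j0.00532) S
|Y| = 0.00543 S → |Z| = 1/|Y| = 184 Ω, ∠Z = −∠Y = -78.8°
I = V/|Z| = 65.1 mA
P = VI cos φ = 12 × 0.0651 × cos(-78.8°) = 152 mW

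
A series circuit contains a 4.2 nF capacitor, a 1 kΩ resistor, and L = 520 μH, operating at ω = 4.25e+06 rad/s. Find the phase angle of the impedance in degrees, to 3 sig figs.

65.1°

X_L = ωL = 2210 Ω
X_C = 1/(ωC) = 56.0 Ω
Net reactance X = X_L − X_C = 2150 Ω
Z = 1000 + j2150 Ω
|Z| = √(1000² + 2150²) = 2370 Ω
∠Z = arctan(2150/1000) = 65.1°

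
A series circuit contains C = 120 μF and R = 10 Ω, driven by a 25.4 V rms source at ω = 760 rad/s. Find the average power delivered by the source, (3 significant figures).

29.3 W

X_C = 1/(ωC) = 11.0 Ω
Z = 10.0 − j11.0 Ω
|Z| = √(10.0² + 11.0²) = 14.8 Ω
∠Z = arctan(-11.0/10.0) = -47.6°
I = V/|Z| = 1.71 A
P = VI cos φ = 25.4 × 1.71 × cos(-47.6°) = 29.3 W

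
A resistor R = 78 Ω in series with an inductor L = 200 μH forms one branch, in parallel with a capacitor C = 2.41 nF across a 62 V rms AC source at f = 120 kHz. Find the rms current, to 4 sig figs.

270.1 mA

ω = 2πf = 754000 rad/s
X_L = ωL = 150.8 Ω
X_C = 1/(ωC) = 550.3 Ω
Branch 1 (R+jX_L): Z₁ = 78.00 + j150.8 Ω, |Z₁| = 169.8 Ω
Branch 2 (−jX_C): Z₂ = −j550.3 Ω
Parallel: Z = Z₁Z₂/(Z₁+Z₂), |Z| = 229.5 Ω, ∠Z = 51.60°
I = V/|Z| = 62/229.5 = 270.1 mA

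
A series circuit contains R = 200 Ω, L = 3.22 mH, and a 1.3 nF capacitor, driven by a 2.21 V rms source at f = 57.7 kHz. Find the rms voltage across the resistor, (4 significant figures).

ω = 2πf = 362500 rad/s
X_L = ωL = 1167 Ω
X_C = 1/(ωC) = 2122 Ω
Net reactance X = X_L − X_C = -954.4 Ω
Z = 200.0 − j954.4 Ω
|Z| = √(200.0² + 954.4²) = 975.1 Ω
I = V/|Z| = 2.266 mA
V_R = I·|Z_R| = 0.002266 × 200.0 = 0.4533 V

0.4533 V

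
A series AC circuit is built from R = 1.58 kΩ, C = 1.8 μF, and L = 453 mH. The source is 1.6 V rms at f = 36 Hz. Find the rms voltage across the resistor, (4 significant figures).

ω = 2πf = 226.2 rad/s
X_L = ωL = 102.5 Ω
X_C = 1/(ωC) = 2456 Ω
Net reactance X = X_L − X_C = -2354 Ω
Z = 1580 − j2354 Ω
|Z| = √(1580² + 2354²) = 2835 Ω
I = V/|Z| = 564.4 μA
V_R = I·|Z_R| = 0.0005644 × 1580 = 0.8918 V

0.8918 V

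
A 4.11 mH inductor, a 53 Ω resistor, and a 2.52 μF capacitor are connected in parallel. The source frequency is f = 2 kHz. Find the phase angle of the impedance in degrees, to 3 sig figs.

ω = 2πf = 12570 rad/s
X_L = ωL = 51.6 Ω
X_C = 1/(ωC) = 31.6 Ω
Parallel: admittances add. Y = 1/R + 1/(jωL) + jωC
Y = (0.0189 + j0.0123) S
|Y| = 0.0225 S → |Z| = 1/|Y| = 44.4 Ω, ∠Z = −∠Y = -33.1°

-33.1°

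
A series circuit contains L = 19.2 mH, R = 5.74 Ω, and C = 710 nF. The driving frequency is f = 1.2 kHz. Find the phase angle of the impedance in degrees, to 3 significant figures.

-82.2°

ω = 2πf = 7540 rad/s
X_L = ωL = 145 Ω
X_C = 1/(ωC) = 187 Ω
Net reactance X = X_L − X_C = -42.0 Ω
Z = 5.74 − j42.0 Ω
|Z| = √(5.74² + 42.0²) = 42.4 Ω
∠Z = arctan(-42.0/5.74) = -82.2°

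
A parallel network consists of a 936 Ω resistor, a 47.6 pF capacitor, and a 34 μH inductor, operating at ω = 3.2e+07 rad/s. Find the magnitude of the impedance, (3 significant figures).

815 Ω

X_L = ωL = 1090 Ω
X_C = 1/(ωC) = 657 Ω
Parallel: admittances add. Y = 1/R + 1/(jωL) + jωC
Y = (0.00107 + j0.000604) S
|Y| = 0.00123 S → |Z| = 1/|Y| = 815 Ω, ∠Z = −∠Y = -29.5°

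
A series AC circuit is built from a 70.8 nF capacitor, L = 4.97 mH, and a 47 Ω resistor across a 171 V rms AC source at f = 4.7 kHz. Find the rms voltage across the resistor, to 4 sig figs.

ω = 2πf = 29530 rad/s
X_L = ωL = 146.8 Ω
X_C = 1/(ωC) = 478.3 Ω
Net reactance X = X_L − X_C = -331.5 Ω
Z = 47.00 − j331.5 Ω
|Z| = √(47.00² + 331.5²) = 334.8 Ω
I = V/|Z| = 510.7 mA
V_R = I·|Z_R| = 0.5107 × 47.00 = 24.00 V

24.00 V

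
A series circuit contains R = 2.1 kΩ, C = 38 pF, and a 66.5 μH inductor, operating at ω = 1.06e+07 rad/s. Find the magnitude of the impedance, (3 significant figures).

X_L = ωL = 705 Ω
X_C = 1/(ωC) = 2480 Ω
Net reactance X = X_L − X_C = -1780 Ω
Z = 2100 − j1780 Ω
|Z| = √(2100² + 1780²) = 2750 Ω

2750 Ω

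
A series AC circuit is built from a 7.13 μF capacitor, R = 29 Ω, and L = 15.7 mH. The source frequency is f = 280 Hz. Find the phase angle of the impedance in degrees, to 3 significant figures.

-60.9°

ω = 2πf = 1759 rad/s
X_L = ωL = 27.6 Ω
X_C = 1/(ωC) = 79.7 Ω
Net reactance X = X_L − X_C = -52.1 Ω
Z = 29.0 − j52.1 Ω
|Z| = √(29.0² + 52.1²) = 59.6 Ω
∠Z = arctan(-52.1/29.0) = -60.9°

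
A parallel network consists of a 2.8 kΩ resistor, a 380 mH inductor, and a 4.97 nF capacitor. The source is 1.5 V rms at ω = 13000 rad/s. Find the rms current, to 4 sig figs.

X_L = ωL = 4940 Ω
X_C = 1/(ωC) = 15480 Ω
Parallel: admittances add. Y = 1/R + 1/(jωL) + jωC
Y = (0.0003571 − j0.0001378) S
|Y| = 0.0003828 S → |Z| = 1/|Y| = 2612 Ω, ∠Z = −∠Y = 21.10°
I = V/|Z| = 1.5/2612 = 574.2 μA

574.2 μA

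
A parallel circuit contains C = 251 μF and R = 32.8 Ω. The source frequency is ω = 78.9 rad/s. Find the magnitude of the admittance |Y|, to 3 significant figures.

36.4 mS

X_C = 1/(ωC) = 50.5 Ω
Parallel: admittances add. Y = 1/R + jωC
Y = (0.0305 + j0.0198) S
|Y| = 0.0364 S → |Z| = 1/|Y| = 27.5 Ω, ∠Z = −∠Y = -33.0°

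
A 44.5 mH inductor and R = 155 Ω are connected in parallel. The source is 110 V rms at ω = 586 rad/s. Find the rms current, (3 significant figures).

X_L = ωL = 26.1 Ω
Parallel: admittances add. Y = 1/R + 1/(jωL)
Y = (0.00645 − j0.0383) S
|Y| = 0.0389 S → |Z| = 1/|Y| = 25.7 Ω, ∠Z = −∠Y = 80.5°
I = V/|Z| = 110/25.7 = 4.28 A

4.28 A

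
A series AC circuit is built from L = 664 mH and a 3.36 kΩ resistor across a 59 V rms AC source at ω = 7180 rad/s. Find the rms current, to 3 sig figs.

10.1 mA

X_L = ωL = 4770 Ω
Z = 3360 + j4770 Ω
|Z| = √(3360² + 4770²) = 5830 Ω
I = V/|Z| = 59/5830 = 10.1 mA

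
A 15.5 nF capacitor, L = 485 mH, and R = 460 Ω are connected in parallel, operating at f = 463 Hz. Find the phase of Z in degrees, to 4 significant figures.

ω = 2πf = 2909 rad/s
X_L = ωL = 1411 Ω
X_C = 1/(ωC) = 22180 Ω
Parallel: admittances add. Y = 1/R + 1/(jωL) + jωC
Y = (0.002174 − j0.0006637) S
|Y| = 0.002273 S → |Z| = 1/|Y| = 440.0 Ω, ∠Z = −∠Y = 16.98°

16.98°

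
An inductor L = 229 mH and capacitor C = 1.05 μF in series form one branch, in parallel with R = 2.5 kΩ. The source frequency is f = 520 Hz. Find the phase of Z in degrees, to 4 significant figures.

ω = 2πf = 3267 rad/s
X_L = ωL = 748.2 Ω
X_C = 1/(ωC) = 291.5 Ω
Branch 1: Z₁ = R = 2500 Ω
Branch 2 (series LC): Z₂ = j(X_L − X_C) = j456.7 Ω
Parallel: Z = Z₁Z₂/(Z₁+Z₂), |Z| = 449.3 Ω, ∠Z = 79.65°

79.65°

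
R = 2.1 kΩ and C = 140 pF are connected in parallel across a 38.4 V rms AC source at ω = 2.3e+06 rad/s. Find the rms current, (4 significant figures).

22.07 mA

X_C = 1/(ωC) = 3106 Ω
Parallel: admittances add. Y = 1/R + jωC
Y = (0.0004762 + j0.0003220) S
|Y| = 0.0005748 S → |Z| = 1/|Y| = 1740 Ω, ∠Z = −∠Y = -34.07°
I = V/|Z| = 38.4/1740 = 22.07 mA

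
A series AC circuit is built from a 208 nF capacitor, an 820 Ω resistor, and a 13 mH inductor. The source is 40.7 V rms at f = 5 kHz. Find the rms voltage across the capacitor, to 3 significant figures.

ω = 2πf = 31420 rad/s
X_L = ωL = 408 Ω
X_C = 1/(ωC) = 153 Ω
Net reactance X = X_L − X_C = 255 Ω
Z = 820 + j255 Ω
|Z| = √(820² + 255²) = 859 Ω
I = V/|Z| = 47.4 mA
V_C = I·|Z_C| = 0.0474 × 153 = 7.25 V

7.25 V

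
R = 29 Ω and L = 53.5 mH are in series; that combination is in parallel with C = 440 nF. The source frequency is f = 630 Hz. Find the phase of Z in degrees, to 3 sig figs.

ω = 2πf = 3958 rad/s
X_L = ωL = 212 Ω
X_C = 1/(ωC) = 574 Ω
Branch 1 (R+jX_L): Z₁ = 29.0 + j212 Ω, |Z₁| = 214 Ω
Branch 2 (−jX_C): Z₂ = −j574 Ω
Parallel: Z = Z₁Z₂/(Z₁+Z₂), |Z| = 338 Ω, ∠Z = 77.6°

77.6°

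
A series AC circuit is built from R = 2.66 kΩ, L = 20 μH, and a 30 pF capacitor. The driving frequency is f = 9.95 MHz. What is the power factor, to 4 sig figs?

ω = 2πf = 6.252e+07 rad/s
X_L = ωL = 1250 Ω
X_C = 1/(ωC) = 533.2 Ω
Net reactance X = X_L − X_C = 717.2 Ω
Z = 2660 + j717.2 Ω
|Z| = √(2660² + 717.2²) = 2755 Ω
∠Z = arctan(717.2/2660) = 15.09°
cos φ = cos(15.09°) = 0.9655

0.9655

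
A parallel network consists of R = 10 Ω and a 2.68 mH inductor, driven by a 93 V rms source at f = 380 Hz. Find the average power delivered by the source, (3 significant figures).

865 W

ω = 2πf = 2388 rad/s
X_L = ωL = 6.40 Ω
Parallel: admittances add. Y = 1/R + 1/(jωL)
Y = (0.100 − j0.156) S
|Y| = 0.186 S → |Z| = 1/|Y| = 5.39 Ω, ∠Z = −∠Y = 57.4°
I = V/|Z| = 17.3 A
P = VI cos φ = 93 × 17.3 × cos(57.4°) = 865 W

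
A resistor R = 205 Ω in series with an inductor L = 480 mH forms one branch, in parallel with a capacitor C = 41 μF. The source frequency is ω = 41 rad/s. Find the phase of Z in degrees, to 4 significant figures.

-14.13°

X_L = ωL = 19.68 Ω
X_C = 1/(ωC) = 594.9 Ω
Branch 1 (R+jX_L): Z₁ = 205.0 + j19.68 Ω, |Z₁| = 205.9 Ω
Branch 2 (−jX_C): Z₂ = −j594.9 Ω
Parallel: Z = Z₁Z₂/(Z₁+Z₂), |Z| = 200.6 Ω, ∠Z = -14.13°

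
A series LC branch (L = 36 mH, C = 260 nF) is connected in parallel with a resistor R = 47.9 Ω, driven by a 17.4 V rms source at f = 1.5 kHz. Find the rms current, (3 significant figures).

ω = 2πf = 9425 rad/s
X_L = ωL = 339 Ω
X_C = 1/(ωC) = 408 Ω
Branch 1: Z₁ = R = 47.9 Ω
Branch 2 (series LC): Z₂ = j(X_L − X_C) = −j68.8 Ω
Parallel: Z = Z₁Z₂/(Z₁+Z₂), |Z| = 39.3 Ω, ∠Z = -34.8°
I = V/|Z| = 17.4/39.3 = 443 mA

443 mA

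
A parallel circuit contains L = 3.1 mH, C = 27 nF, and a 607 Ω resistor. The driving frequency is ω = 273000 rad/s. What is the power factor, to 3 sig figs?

X_L = ωL = 846 Ω
X_C = 1/(ωC) = 136 Ω
Parallel: admittances add. Y = 1/R + 1/(jωL) + jωC
Y = (0.00165 + j0.00619) S
|Y| = 0.00640 S → |Z| = 1/|Y| = 156 Ω, ∠Z = −∠Y = -75.1°
cos φ = cos(-75.1°) = 0.257

0.257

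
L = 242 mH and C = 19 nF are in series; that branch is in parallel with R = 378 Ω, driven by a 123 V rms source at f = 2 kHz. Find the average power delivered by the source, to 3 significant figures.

40.0 W

ω = 2πf = 12570 rad/s
X_L = ωL = 3040 Ω
X_C = 1/(ωC) = 4190 Ω
Branch 1: Z₁ = R = 378 Ω
Branch 2 (series LC): Z₂ = j(X_L − X_C) = −j1150 Ω
Parallel: Z = Z₁Z₂/(Z₁+Z₂), |Z| = 359 Ω, ∠Z = -18.2°
I = V/|Z| = 343 mA
P = VI cos φ = 123 × 0.343 × cos(-18.2°) = 40.0 W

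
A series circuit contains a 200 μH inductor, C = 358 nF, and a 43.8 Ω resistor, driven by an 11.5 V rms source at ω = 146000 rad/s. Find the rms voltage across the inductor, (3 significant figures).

7.47 V

X_L = ωL = 29.2 Ω
X_C = 1/(ωC) = 19.1 Ω
Net reactance X = X_L − X_C = 10.1 Ω
Z = 43.8 + j10.1 Ω
|Z| = √(43.8² + 10.1²) = 44.9 Ω
I = V/|Z| = 256 mA
V_L = I·|Z_L| = 0.256 × 29.2 = 7.47 V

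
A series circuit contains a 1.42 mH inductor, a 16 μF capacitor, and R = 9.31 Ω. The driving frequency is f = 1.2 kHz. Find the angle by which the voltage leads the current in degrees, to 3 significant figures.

ω = 2πf = 7540 rad/s
X_L = ωL = 10.7 Ω
X_C = 1/(ωC) = 8.29 Ω
Net reactance X = X_L − X_C = 2.42 Ω
Z = 9.31 + j2.42 Ω
|Z| = √(9.31² + 2.42²) = 9.62 Ω
∠Z = arctan(2.42/9.31) = 14.6°

14.6°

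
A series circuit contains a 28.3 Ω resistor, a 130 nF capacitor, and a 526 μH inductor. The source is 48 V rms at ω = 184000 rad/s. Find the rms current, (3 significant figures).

X_L = ωL = 96.8 Ω
X_C = 1/(ωC) = 41.8 Ω
Net reactance X = X_L − X_C = 55.0 Ω
Z = 28.3 + j55.0 Ω
|Z| = √(28.3² + 55.0²) = 61.8 Ω
I = V/|Z| = 48/61.8 = 776 mA

776 mA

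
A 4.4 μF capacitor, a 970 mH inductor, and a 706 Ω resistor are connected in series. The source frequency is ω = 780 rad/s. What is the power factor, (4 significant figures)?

0.8350

X_L = ωL = 756.6 Ω
X_C = 1/(ωC) = 291.4 Ω
Net reactance X = X_L − X_C = 465.2 Ω
Z = 706.0 + j465.2 Ω
|Z| = √(706.0² + 465.2²) = 845.5 Ω
∠Z = arctan(465.2/706.0) = 33.38°
cos φ = cos(33.38°) = 0.8350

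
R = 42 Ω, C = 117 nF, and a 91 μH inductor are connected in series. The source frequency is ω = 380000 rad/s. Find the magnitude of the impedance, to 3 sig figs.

X_L = ωL = 34.6 Ω
X_C = 1/(ωC) = 22.5 Ω
Net reactance X = X_L − X_C = 12.1 Ω
Z = 42.0 + j12.1 Ω
|Z| = √(42.0² + 12.1²) = 43.7 Ω

43.7 Ω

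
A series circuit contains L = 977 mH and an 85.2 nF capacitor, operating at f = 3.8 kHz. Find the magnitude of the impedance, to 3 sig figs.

22800 Ω

ω = 2πf = 23880 rad/s
X_L = ωL = 23300 Ω
X_C = 1/(ωC) = 492 Ω
Net reactance X = X_L − X_C = 22800 Ω
Z = j22800 Ω
|Z| = √(0² + 22800²) = 22800 Ω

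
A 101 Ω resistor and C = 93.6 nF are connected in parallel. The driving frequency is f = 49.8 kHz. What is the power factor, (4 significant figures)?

0.3203

ω = 2πf = 312900 rad/s
X_C = 1/(ωC) = 34.14 Ω
Parallel: admittances add. Y = 1/R + jωC
Y = (0.009901 + j0.02929) S
|Y| = 0.03092 S → |Z| = 1/|Y| = 32.35 Ω, ∠Z = −∠Y = -71.32°
cos φ = cos(-71.32°) = 0.3203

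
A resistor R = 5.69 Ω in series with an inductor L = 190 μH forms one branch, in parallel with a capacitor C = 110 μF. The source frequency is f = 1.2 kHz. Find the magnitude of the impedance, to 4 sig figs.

ω = 2πf = 7540 rad/s
X_L = ωL = 1.433 Ω
X_C = 1/(ωC) = 1.206 Ω
Branch 1 (R+jX_L): Z₁ = 5.690 + j1.433 Ω, |Z₁| = 5.868 Ω
Branch 2 (−jX_C): Z₂ = −j1.206 Ω
Parallel: Z = Z₁Z₂/(Z₁+Z₂), |Z| = 1.242 Ω, ∠Z = -78.15°

1.242 Ω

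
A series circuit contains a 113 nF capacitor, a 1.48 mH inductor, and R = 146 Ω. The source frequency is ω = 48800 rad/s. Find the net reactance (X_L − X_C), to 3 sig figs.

-109 Ω

X_L = ωL = 72.2 Ω
X_C = 1/(ωC) = 181 Ω
X = 72.2 − 181 = -109 Ω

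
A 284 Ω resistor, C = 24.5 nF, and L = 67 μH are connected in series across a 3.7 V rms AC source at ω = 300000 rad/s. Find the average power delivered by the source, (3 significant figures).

41.3 mW

X_L = ωL = 20.1 Ω
X_C = 1/(ωC) = 136 Ω
Net reactance X = X_L − X_C = -116 Ω
Z = 284 − j116 Ω
|Z| = √(284² + 116²) = 307 Ω
∠Z = arctan(-116/284) = -22.2°
I = V/|Z| = 12.1 mA
P = VI cos φ = 3.7 × 0.0121 × cos(-22.2°) = 41.3 mW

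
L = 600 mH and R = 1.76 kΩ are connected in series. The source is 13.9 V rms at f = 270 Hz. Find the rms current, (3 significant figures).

ω = 2πf = 1696 rad/s
X_L = ωL = 1020 Ω
Z = 1760 + j1020 Ω
|Z| = √(1760² + 1020²) = 2030 Ω
I = V/|Z| = 13.9/2030 = 6.84 mA

6.84 mA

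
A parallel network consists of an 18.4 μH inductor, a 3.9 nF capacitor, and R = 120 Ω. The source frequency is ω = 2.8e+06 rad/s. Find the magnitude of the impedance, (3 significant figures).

84.1 Ω

X_L = ωL = 51.5 Ω
X_C = 1/(ωC) = 91.6 Ω
Parallel: admittances add. Y = 1/R + 1/(jωL) + jωC
Y = (0.00833 − j0.00849) S
|Y| = 0.0119 S → |Z| = 1/|Y| = 84.1 Ω, ∠Z = −∠Y = 45.5°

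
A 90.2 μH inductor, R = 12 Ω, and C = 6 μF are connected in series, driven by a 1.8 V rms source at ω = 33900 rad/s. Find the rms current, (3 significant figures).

X_L = ωL = 3.06 Ω
X_C = 1/(ωC) = 4.92 Ω
Net reactance X = X_L − X_C = -1.86 Ω
Z = 12.0 − j1.86 Ω
|Z| = √(12.0² + 1.86²) = 12.1 Ω
I = V/|Z| = 1.8/12.1 = 148 mA

148 mA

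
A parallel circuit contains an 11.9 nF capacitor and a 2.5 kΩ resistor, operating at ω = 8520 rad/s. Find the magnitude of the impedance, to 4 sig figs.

2423 Ω

X_C = 1/(ωC) = 9863 Ω
Parallel: admittances add. Y = 1/R + jωC
Y = (0.0004000 + j0.0001014) S
|Y| = 0.0004126 S → |Z| = 1/|Y| = 2423 Ω, ∠Z = −∠Y = -14.22°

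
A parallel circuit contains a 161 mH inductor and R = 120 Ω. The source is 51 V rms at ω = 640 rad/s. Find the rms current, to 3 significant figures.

X_L = ωL = 103 Ω
Parallel: admittances add. Y = 1/R + 1/(jωL)
Y = (0.00833 − j0.00970) S
|Y| = 0.0128 S → |Z| = 1/|Y| = 78.2 Ω, ∠Z = −∠Y = 49.3°
I = V/|Z| = 51/78.2 = 652 mA

652 mA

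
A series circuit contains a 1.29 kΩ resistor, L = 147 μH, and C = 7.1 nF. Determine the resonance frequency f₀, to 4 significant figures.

155.8 kHz

ω₀ = 1/√(LC) = 1/√(0.000147 × 7.1e-09) = 978800 rad/s
f₀ = ω₀/(2π) = 155.8 kHz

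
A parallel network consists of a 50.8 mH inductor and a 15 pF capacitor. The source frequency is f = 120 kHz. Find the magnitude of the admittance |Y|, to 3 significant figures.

ω = 2πf = 754000 rad/s
X_L = ωL = 38300 Ω
X_C = 1/(ωC) = 88400 Ω
Parallel: admittances add. Y = 1/(jωL) + jωC
Y = (0 − j1.48e-05) S
|Y| = 1.48e-05 S → |Z| = 1/|Y| = 67600 Ω, ∠Z = −∠Y = 90.0°

14.8 μS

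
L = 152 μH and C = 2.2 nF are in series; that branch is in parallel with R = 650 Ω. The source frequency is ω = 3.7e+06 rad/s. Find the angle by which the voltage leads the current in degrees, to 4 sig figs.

55.93°

X_L = ωL = 562.4 Ω
X_C = 1/(ωC) = 122.9 Ω
Branch 1: Z₁ = R = 650.0 Ω
Branch 2 (series LC): Z₂ = j(X_L − X_C) = j439.5 Ω
Parallel: Z = Z₁Z₂/(Z₁+Z₂), |Z| = 364.1 Ω, ∠Z = 55.93°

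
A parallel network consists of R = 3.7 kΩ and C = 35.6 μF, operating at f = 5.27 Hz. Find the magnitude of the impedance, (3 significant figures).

ω = 2πf = 33.11 rad/s
X_C = 1/(ωC) = 848 Ω
Parallel: admittances add. Y = 1/R + jωC
Y = (0.000270 + j0.00118) S
|Y| = 0.00121 S → |Z| = 1/|Y| = 827 Ω, ∠Z = −∠Y = -77.1°

827 Ω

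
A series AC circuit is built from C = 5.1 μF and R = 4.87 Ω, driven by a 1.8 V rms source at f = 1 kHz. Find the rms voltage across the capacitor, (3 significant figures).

ω = 2πf = 6283 rad/s
X_C = 1/(ωC) = 31.2 Ω
Z = 4.87 − j31.2 Ω
|Z| = √(4.87² + 31.2²) = 31.6 Ω
I = V/|Z| = 57.0 mA
V_C = I·|Z_C| = 0.0570 × 31.2 = 1.78 V

1.78 V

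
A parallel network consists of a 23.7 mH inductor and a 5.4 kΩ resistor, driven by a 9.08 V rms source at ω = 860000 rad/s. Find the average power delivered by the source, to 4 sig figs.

15.27 mW

X_L = ωL = 20380 Ω
Parallel: admittances add. Y = 1/R + 1/(jωL)
Y = (0.0001852 − j4.906e-05) S
|Y| = 0.0001916 S → |Z| = 1/|Y| = 5220 Ω, ∠Z = −∠Y = 14.84°
I = V/|Z| = 1.739 mA
P = VI cos φ = 9.08 × 0.001739 × cos(14.84°) = 15.27 mW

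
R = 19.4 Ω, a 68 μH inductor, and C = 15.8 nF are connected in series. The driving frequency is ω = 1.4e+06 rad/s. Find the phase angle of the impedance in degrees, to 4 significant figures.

X_L = ωL = 95.20 Ω
X_C = 1/(ωC) = 45.21 Ω
Net reactance X = X_L − X_C = 49.99 Ω
Z = 19.40 + j49.99 Ω
|Z| = √(19.40² + 49.99²) = 53.62 Ω
∠Z = arctan(49.99/19.40) = 68.79°

68.79°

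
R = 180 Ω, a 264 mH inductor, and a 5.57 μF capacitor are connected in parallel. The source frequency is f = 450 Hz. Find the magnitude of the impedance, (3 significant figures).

64.8 Ω

ω = 2πf = 2827 rad/s
X_L = ωL = 746 Ω
X_C = 1/(ωC) = 63.5 Ω
Parallel: admittances add. Y = 1/R + 1/(jωL) + jωC
Y = (0.00556 + j0.0144) S
|Y| = 0.0154 S → |Z| = 1/|Y| = 64.8 Ω, ∠Z = −∠Y = -68.9°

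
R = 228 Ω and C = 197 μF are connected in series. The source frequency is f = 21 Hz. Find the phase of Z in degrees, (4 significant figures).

-9.577°

ω = 2πf = 131.9 rad/s
X_C = 1/(ωC) = 38.47 Ω
Z = 228.0 − j38.47 Ω
|Z| = √(228.0² + 38.47²) = 231.2 Ω
∠Z = arctan(-38.47/228.0) = -9.577°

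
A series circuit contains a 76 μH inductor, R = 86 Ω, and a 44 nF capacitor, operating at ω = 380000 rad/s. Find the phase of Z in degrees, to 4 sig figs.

-19.78°

X_L = ωL = 28.88 Ω
X_C = 1/(ωC) = 59.81 Ω
Net reactance X = X_L − X_C = -30.93 Ω
Z = 86.00 − j30.93 Ω
|Z| = √(86.00² + 30.93²) = 91.39 Ω
∠Z = arctan(-30.93/86.00) = -19.78°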